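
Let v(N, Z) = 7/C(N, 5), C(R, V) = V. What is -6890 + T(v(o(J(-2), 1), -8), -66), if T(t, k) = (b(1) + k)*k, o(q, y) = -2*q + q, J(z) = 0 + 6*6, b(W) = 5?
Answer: -2864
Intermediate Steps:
J(z) = 36 (J(z) = 0 + 36 = 36)
o(q, y) = -q
v(N, Z) = 7/5
T(t, k) = k*(5 + k) (T(t, k) = (5 + k)*k = k*(5 + k))
-6890 + T(v(o(J(-2), 1), -8), -66) = -6890 - 66*(5 - 66) = -6890 - 66*(-61) = -6890 + 4026 = -2864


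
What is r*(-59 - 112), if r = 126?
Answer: -21546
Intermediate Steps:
r*(-59 - 112) = 126*(-59 - 112) = 126*(-171) = -21546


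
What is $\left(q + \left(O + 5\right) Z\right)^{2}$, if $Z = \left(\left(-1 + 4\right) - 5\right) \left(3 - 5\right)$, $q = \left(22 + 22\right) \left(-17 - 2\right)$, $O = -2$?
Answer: $678976$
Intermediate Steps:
$q = -836$ ($q = 44 \left(-19\right) = -836$)
$Z = 4$ ($Z = \left(3 - 5\right) \left(-2\right) = \left(-2\right) \left(-2\right) = 4$)
$\left(q + \left(O + 5\right) Z\right)^{2} = \left(-836 + \left(-2 + 5\right) 4\right)^{2} = \left(-836 + 3 \cdot 4\right)^{2} = \left(-836 + 12\right)^{2} = \left(-824\right)^{2} = 678976$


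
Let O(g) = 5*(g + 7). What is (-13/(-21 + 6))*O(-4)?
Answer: 13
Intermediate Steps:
O(g) = 35 + 5*g (O(g) = 5*(7 + g) = 35 + 5*g)
(-13/(-21 + 6))*O(-4) = (-13/(-21 + 6))*(35 + 5*(-4)) = (-13/(-15))*(35 - 20) = -1/15*(-13)*15 = (13/15)*15 = 13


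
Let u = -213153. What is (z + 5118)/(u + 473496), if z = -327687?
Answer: -35841/28927 ≈ -1.2390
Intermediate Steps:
(z + 5118)/(u + 473496) = (-327687 + 5118)/(-213153 + 473496) = -322569/260343 = -322569*1/260343 = -35841/28927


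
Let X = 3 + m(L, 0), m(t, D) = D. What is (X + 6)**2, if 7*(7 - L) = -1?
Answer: 81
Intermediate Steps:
L = 50/7 (L = 7 - 1/7*(-1) = 7 + 1/7 = 50/7 ≈ 7.1429)
X = 3 (X = 3 + 0 = 3)
(X + 6)**2 = (3 + 6)**2 = 9**2 = 81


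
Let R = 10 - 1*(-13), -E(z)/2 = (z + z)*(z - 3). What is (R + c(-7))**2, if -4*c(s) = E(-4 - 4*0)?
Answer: 2601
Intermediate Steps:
E(z) = -4*z*(-3 + z) (E(z) = -2*(z + z)*(z - 3) = -2*2*z*(-3 + z) = -4*z*(-3 + z))
c(s) = 28 (c(s) = -(-4 - 4*0)*(3 - (-4 - 4*0)) = -(-4 + 0)*(3 - (-4 + 0)) = -(-4)*(3 - 1*(-4)) = -(-4)*(3 + 4) = -(-4)*7 = -1/4*(-112) = 28)
R = 23 (R = 10 + 13 = 23)
(R + c(-7))**2 = (23 + 28)**2 = 51**2 = 2601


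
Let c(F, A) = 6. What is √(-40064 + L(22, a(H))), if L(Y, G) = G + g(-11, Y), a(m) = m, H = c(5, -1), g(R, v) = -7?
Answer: I*√40065 ≈ 200.16*I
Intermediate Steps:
H = 6
L(Y, G) = -7 + G (L(Y, G) = G - 7 = -7 + G)
√(-40064 + L(22, a(H))) = √(-40064 + (-7 + 6)) = √(-40064 - 1) = √(-40065) = I*√40065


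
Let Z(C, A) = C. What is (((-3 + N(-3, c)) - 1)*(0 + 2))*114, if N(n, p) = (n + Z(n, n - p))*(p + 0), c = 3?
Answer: -5016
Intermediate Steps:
N(n, p) = 2*n*p (N(n, p) = (n + n)*(p + 0) = (2*n)*p = 2*n*p)
(((-3 + N(-3, c)) - 1)*(0 + 2))*114 = (((-3 + 2*(-3)*3) - 1)*(0 + 2))*114 = (((-3 - 18) - 1)*2)*114 = ((-21 - 1)*2)*114 = -22*2*114 = -44*114 = -5016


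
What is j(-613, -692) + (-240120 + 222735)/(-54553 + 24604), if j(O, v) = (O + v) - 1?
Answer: -13032003/9983 ≈ -1305.4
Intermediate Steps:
j(O, v) = -1 + O + v
j(-613, -692) + (-240120 + 222735)/(-54553 + 24604) = (-1 - 613 - 692) + (-240120 + 222735)/(-54553 + 24604) = -1306 - 17385/(-29949) = -1306 - 17385*(-1/29949) = -1306 + 5795/9983 = -13032003/9983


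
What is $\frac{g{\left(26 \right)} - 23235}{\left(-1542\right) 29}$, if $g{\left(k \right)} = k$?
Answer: $\frac{23209}{44718} \approx 0.51901$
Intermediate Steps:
$\frac{g{\left(26 \right)} - 23235}{\left(-1542\right) 29} = \frac{26 - 23235}{\left(-1542\right) 29} = \frac{26 - 23235}{-44718} = \left(-23209\right) \left(- \frac{1}{44718}\right) = \frac{23209}{44718}$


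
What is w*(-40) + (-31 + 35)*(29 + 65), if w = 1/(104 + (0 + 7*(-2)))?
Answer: 3380/9 ≈ 375.56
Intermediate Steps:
w = 1/90 (w = 1/(104 + (0 - 14)) = 1/(104 - 14) = 1/90 ≈ 0.011111)
w*(-40) + (-31 + 35)*(29 + 65) = (1/90)*(-40) + (-31 + 35)*(29 + 65) = -4/9 + 4*94 = -4/9 + 376 = 3380/9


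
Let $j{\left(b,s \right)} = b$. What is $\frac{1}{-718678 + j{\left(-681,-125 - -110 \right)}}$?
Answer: $- \frac{1}{719359} \approx -1.3901 \cdot 10^{-6}$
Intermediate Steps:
$\frac{1}{-718678 + j{\left(-681,-125 - -110 \right)}} = \frac{1}{-718678 - 681} = \frac{1}{-719359} = - \frac{1}{719359}$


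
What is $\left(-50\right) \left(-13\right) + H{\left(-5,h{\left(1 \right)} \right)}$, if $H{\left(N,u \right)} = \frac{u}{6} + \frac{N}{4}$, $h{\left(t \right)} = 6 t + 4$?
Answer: $\frac{7805}{12} \approx 650.42$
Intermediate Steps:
$h{\left(t \right)} = 4 + 6 t$
$H{\left(N,u \right)} = \frac{N}{4} + \frac{u}{6}$ ($H{\left(N,u \right)} = u \frac{1}{6} + N \frac{1}{4} = \frac{u}{6} + \frac{N}{4} = \frac{N}{4} + \frac{u}{6}$)
$\left(-50\right) \left(-13\right) + H{\left(-5,h{\left(1 \right)} \right)} = \left(-50\right) \left(-13\right) + \left(\frac{1}{4} \left(-5\right) + \frac{4 + 6 \cdot 1}{6}\right) = 650 - \left(\frac{5}{4} - \frac{4 + 6}{6}\right) = 650 + \left(- \frac{5}{4} + \frac{1}{6} \cdot 10\right) = 650 + \left(- \frac{5}{4} + \frac{5}{3}\right) = 650 + \frac{5}{12} = \frac{7805}{12}$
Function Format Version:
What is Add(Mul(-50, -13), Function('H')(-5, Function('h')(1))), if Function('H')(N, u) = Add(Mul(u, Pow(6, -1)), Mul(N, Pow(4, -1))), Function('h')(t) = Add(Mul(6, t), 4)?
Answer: Rational(7805, 12) ≈ 650.42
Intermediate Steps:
Function('h')(t) = Add(4, Mul(6, t))
Function('H')(N, u) = Add(Mul(Rational(1, 4), N), Mul(Rational(1, 6), u)) (Function('H')(N, u) = Add(Mul(u, Rational(1, 6)), Mul(N, Rational(1, 4))) = Add(Mul(Rational(1, 6), u), Mul(Rational(1, 4), N)) = Add(Mul(Rational(1, 4), N), Mul(Rational(1, 6), u)))
Add(Mul(-50, -13), Function('H')(-5, Function('h')(1))) = Add(Mul(-50, -13), Add(Mul(Rational(1, 4), -5), Mul(Rational(1, 6), Add(4, Mul(6, 1))))) = Add(650, Add(Rational(-5, 4), Mul(Rational(1, 6), Add(4, 6)))) = Add(650, Add(Rational(-5, 4), Mul(Rational(1, 6), 10))) = Add(650, Add(Rational(-5, 4), Rational(5, 3))) = Add(650, Rational(5, 12)) = Rational(7805, 12)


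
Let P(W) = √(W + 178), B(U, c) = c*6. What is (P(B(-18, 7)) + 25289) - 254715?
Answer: -229426 + 2*√55 ≈ -2.2941e+5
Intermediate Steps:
B(U, c) = 6*c
P(W) = √(178 + W)
(P(B(-18, 7)) + 25289) - 254715 = (√(178 + 6*7) + 25289) - 254715 = (√(178 + 42) + 25289) - 254715 = (√220 + 25289) - 254715 = (2*√55 + 25289) - 254715 = (25289 + 2*√55) - 254715 = -229426 + 2*√55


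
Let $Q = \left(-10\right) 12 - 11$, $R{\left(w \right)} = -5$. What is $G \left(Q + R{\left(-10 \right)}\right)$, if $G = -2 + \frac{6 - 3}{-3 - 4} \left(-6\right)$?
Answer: $- \frac{544}{7} \approx -77.714$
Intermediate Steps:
$Q = -131$ ($Q = -120 - 11 = -131$)
$G = \frac{4}{7}$ ($G = -2 + \frac{3}{-7} \left(-6\right) = -2 + 3 \left(- \frac{1}{7}\right) \left(-6\right) = -2 - - \frac{18}{7} = -2 + \frac{18}{7} = \frac{4}{7} \approx 0.57143$)
$G \left(Q + R{\left(-10 \right)}\right) = \frac{4 \left(-131 - 5\right)}{7} = \frac{4}{7} \left(-136\right) = - \frac{544}{7}$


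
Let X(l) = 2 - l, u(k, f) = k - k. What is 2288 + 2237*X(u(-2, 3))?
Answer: 6762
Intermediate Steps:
u(k, f) = 0
2288 + 2237*X(u(-2, 3)) = 2288 + 2237*(2 - 1*0) = 2288 + 2237*(2 + 0) = 2288 + 2237*2 = 2288 + 4474 = 6762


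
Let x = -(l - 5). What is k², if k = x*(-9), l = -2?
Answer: 3969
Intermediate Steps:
x = 7 (x = -(-2 - 5) = -1*(-7) = 7)
k = -63 (k = 7*(-9) = -63)
k² = (-63)² = 3969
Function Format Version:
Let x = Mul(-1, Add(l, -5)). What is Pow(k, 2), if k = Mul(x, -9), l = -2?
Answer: 3969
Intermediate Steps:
x = 7 (x = Mul(-1, Add(-2, -5)) = Mul(-1, -7) = 7)
k = -63 (k = Mul(7, -9) = -63)
Pow(k, 2) = Pow(-63, 2) = 3969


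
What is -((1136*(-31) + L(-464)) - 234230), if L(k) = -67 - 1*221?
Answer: 269734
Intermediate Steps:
L(k) = -288 (L(k) = -67 - 221 = -288)
-((1136*(-31) + L(-464)) - 234230) = -((1136*(-31) - 288) - 234230) = -((-35216 - 288) - 234230) = -(-35504 - 234230) = -1*(-269734) = 269734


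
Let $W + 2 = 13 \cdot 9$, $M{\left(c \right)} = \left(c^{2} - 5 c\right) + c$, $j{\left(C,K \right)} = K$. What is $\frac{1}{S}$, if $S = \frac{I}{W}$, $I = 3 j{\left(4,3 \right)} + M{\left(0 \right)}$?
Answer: $\frac{115}{9} \approx 12.778$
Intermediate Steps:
$M{\left(c \right)} = c^{2} - 4 c$
$I = 9$ ($I = 3 \cdot 3 + 0 \left(-4 + 0\right) = 9 + 0 \left(-4\right) = 9 + 0 = 9$)
$W = 115$ ($W = -2 + 13 \cdot 9 = -2 + 117 = 115$)
$S = \frac{9}{115} \approx 0.078261$
$\frac{1}{S} = \frac{1}{\frac{9}{115}} = \frac{115}{9}$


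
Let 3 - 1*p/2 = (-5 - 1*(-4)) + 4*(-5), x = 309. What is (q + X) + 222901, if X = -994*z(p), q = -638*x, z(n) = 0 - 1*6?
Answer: 31723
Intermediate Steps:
p = 48 (p = 6 - 2*((-5 - 1*(-4)) + 4*(-5)) = 6 - 2*((-5 + 4) - 20) = 6 - 2*(-1 - 20) = 6 - 2*(-21) = 6 + 42 = 48)
z(n) = -6 (z(n) = 0 - 6 = -6)
q = -197142 (q = -638*309 = -197142)
X = 5964 (X = -994*(-6) = 5964)
(q + X) + 222901 = (-197142 + 5964) + 222901 = -191178 + 222901 = 31723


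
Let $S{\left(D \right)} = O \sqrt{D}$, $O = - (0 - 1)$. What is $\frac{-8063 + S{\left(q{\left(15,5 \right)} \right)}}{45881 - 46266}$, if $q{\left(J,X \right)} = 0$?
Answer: $\frac{733}{35} \approx 20.943$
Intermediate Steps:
$O = 1$ ($O = \left(-1\right) \left(-1\right) = 1$)
$S{\left(D \right)} = \sqrt{D}$ ($S{\left(D \right)} = 1 \sqrt{D} = \sqrt{D}$)
$\frac{-8063 + S{\left(q{\left(15,5 \right)} \right)}}{45881 - 46266} = \frac{-8063 + \sqrt{0}}{45881 - 46266} = \frac{-8063 + 0}{-385} = \left(-8063\right) \left(- \frac{1}{385}\right) = \frac{733}{35}$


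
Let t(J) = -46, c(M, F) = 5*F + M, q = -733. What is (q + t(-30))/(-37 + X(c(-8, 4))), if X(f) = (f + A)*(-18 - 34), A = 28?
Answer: 779/2117 ≈ 0.36797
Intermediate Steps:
c(M, F) = M + 5*F
X(f) = -1456 - 52*f (X(f) = (f + 28)*(-18 - 34) = (28 + f)*(-52) = -1456 - 52*f)
(q + t(-30))/(-37 + X(c(-8, 4))) = (-733 - 46)/(-37 + (-1456 - 52*(-8 + 5*4))) = -779/(-37 + (-1456 - 52*(-8 + 20))) = -779/(-37 + (-1456 - 52*12)) = -779/(-37 + (-1456 - 624)) = -779/(-37 - 2080) = -779/(-2117) = -779*(-1/2117) = 779/2117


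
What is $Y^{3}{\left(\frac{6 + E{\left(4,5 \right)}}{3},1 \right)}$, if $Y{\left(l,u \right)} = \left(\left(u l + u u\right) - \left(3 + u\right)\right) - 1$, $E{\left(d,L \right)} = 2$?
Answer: $- \frac{64}{27} \approx -2.3704$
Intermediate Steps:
$Y{\left(l,u \right)} = -4 + u^{2} - u + l u$ ($Y{\left(l,u \right)} = \left(\left(l u + u^{2}\right) - \left(3 + u\right)\right) - 1 = \left(\left(u^{2} + l u\right) - \left(3 + u\right)\right) - 1 = \left(-3 + u^{2} - u + l u\right) - 1 = -4 + u^{2} - u + l u$)
$Y^{3}{\left(\frac{6 + E{\left(4,5 \right)}}{3},1 \right)} = \left(-4 + 1^{2} - 1 + \frac{6 + 2}{3} \cdot 1\right)^{3} = \left(-4 + 1 - 1 + 8 \cdot \frac{1}{3} \cdot 1\right)^{3} = \left(-4 + 1 - 1 + \frac{8}{3} \cdot 1\right)^{3} = \left(-4 + 1 - 1 + \frac{8}{3}\right)^{3} = \left(- \frac{4}{3}\right)^{3} = - \frac{64}{27}$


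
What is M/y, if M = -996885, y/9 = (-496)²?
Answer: -110765/246016 ≈ -0.45023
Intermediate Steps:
y = 2214144 (y = 9*(-496)² = 9*246016 = 2214144)
M/y = -996885/2214144 = -996885*1/2214144 = -110765/246016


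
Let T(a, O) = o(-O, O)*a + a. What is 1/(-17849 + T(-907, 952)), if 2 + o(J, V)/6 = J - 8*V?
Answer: 1/46619184 ≈ 2.1450e-8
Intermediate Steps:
o(J, V) = -12 - 48*V + 6*J (o(J, V) = -12 + 6*(J - 8*V) = -12 + (-48*V + 6*J) = -12 - 48*V + 6*J)
T(a, O) = a + a*(-12 - 54*O) (T(a, O) = (-12 - 48*O + 6*(-O))*a + a = (-12 - 48*O - 6*O)*a + a = (-12 - 54*O)*a + a = a*(-12 - 54*O) + a = a + a*(-12 - 54*O))
1/(-17849 + T(-907, 952)) = 1/(-17849 - 1*(-907)*(11 + 54*952)) = 1/(-17849 - 1*(-907)*(11 + 51408)) = 1/(-17849 - 1*(-907)*51419) = 1/(-17849 + 46637033) = 1/46619184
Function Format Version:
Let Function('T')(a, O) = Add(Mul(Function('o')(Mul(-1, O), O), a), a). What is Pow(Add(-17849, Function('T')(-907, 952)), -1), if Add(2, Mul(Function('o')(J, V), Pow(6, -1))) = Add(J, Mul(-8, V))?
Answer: Rational(1, 46619184) ≈ 2.1450e-8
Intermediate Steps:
Function('o')(J, V) = Add(-12, Mul(-48, V), Mul(6, J)) (Function('o')(J, V) = Add(-12, Mul(6, Add(J, Mul(-8, V)))) = Add(-12, Add(Mul(-48, V), Mul(6, J))) = Add(-12, Mul(-48, V), Mul(6, J)))
Function('T')(a, O) = Add(a, Mul(a, Add(-12, Mul(-54, O)))) (Function('T')(a, O) = Add(Mul(Add(-12, Mul(-48, O), Mul(6, Mul(-1, O))), a), a) = Add(Mul(Add(-12, Mul(-48, O), Mul(-6, O)), a), a) = Add(Mul(Add(-12, Mul(-54, O)), a), a) = Add(Mul(a, Add(-12, Mul(-54, O))), a) = Add(a, Mul(a, Add(-12, Mul(-54, O)))))
Pow(Add(-17849, Function('T')(-907, 952)), -1) = Pow(Add(-17849, Mul(-1, -907, Add(11, Mul(54, 952)))), -1) = Pow(Add(-17849, Mul(-1, -907, Add(11, 51408))), -1) = Pow(Add(-17849, Mul(-1, -907, 51419)), -1) = Pow(Add(-17849, 46637033), -1) = Pow(46619184, -1) = Rational(1, 46619184)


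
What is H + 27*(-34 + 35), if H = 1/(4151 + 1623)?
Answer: 155899/5774 ≈ 27.000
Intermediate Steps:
H = 1/5774 ≈ 0.00017319
H + 27*(-34 + 35) = 1/5774 + 27*(-34 + 35) = 1/5774 + 27*1 = 1/5774 + 27 = 155899/5774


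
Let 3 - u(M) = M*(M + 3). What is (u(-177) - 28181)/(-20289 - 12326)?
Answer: 58976/32615 ≈ 1.8082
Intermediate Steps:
u(M) = 3 - M*(3 + M) (u(M) = 3 - M*(M + 3) = 3 - M*(3 + M))
(u(-177) - 28181)/(-20289 - 12326) = ((3 - 1*(-177)² - 3*(-177)) - 28181)/(-20289 - 12326) = ((3 - 1*31329 + 531) - 28181)/(-32615) = ((3 - 31329 + 531) - 28181)*(-1/32615) = (-30795 - 28181)*(-1/32615) = -58976*(-1/32615) = 58976/32615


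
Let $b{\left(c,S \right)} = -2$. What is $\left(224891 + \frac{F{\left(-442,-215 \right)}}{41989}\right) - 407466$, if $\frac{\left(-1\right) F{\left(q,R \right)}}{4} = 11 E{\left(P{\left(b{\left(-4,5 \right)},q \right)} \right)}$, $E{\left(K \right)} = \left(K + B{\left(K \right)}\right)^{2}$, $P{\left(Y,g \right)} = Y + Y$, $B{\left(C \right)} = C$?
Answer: $- \frac{7666144491}{41989} \approx -1.8258 \cdot 10^{5}$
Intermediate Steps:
$P{\left(Y,g \right)} = 2 Y$
$E{\left(K \right)} = 4 K^{2}$ ($E{\left(K \right)} = \left(K + K\right)^{2} = \left(2 K\right)^{2} = 4 K^{2}$)
$F{\left(q,R \right)} = -2816$ ($F{\left(q,R \right)} = - 4 \cdot 11 \cdot 4 \left(2 \left(-2\right)\right)^{2} = - 4 \cdot 11 \cdot 4 \left(-4\right)^{2} = - 4 \cdot 11 \cdot 4 \cdot 16 = - 4 \cdot 11 \cdot 64 = \left(-4\right) 704 = -2816$)
$\left(224891 + \frac{F{\left(-442,-215 \right)}}{41989}\right) - 407466 = \left(224891 - \frac{2816}{41989}\right) - 407466 = \frac{9442945383}{41989} - 407466 = - \frac{7666144491}{41989}$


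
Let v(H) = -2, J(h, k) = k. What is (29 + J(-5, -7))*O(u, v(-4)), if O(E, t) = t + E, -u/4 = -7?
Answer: 572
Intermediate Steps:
u = 28 (u = -4*(-7) = 28)
O(E, t) = E + t
(29 + J(-5, -7))*O(u, v(-4)) = (29 - 7)*(28 - 2) = 22*26 = 572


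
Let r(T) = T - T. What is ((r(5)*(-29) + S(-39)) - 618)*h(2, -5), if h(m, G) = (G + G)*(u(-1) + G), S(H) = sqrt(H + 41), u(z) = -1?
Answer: -37080 + 60*sqrt(2) ≈ -36995.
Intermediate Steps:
S(H) = sqrt(41 + H)
r(T) = 0
h(m, G) = 2*G*(-1 + G) (h(m, G) = (G + G)*(-1 + G) = (2*G)*(-1 + G) = 2*G*(-1 + G))
((r(5)*(-29) + S(-39)) - 618)*h(2, -5) = ((0*(-29) + sqrt(41 - 39)) - 618)*(2*(-5)*(-1 - 5)) = ((0 + sqrt(2)) - 618)*(2*(-5)*(-6)) = (sqrt(2) - 618)*60 = (-618 + sqrt(2))*60 = -37080 + 60*sqrt(2)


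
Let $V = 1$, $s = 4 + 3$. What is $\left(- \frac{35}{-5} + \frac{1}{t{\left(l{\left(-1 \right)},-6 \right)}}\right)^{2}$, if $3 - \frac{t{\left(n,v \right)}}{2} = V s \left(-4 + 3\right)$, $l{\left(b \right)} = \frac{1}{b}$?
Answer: $\frac{19881}{400} \approx 49.703$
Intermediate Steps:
$s = 7$
$t{\left(n,v \right)} = 20$ ($t{\left(n,v \right)} = 6 - 2 \cdot 1 \cdot 7 \left(-4 + 3\right) = 6 - 2 \cdot 7 \left(-1\right) = 6 - -14 = 6 + 14 = 20$)
$\left(- \frac{35}{-5} + \frac{1}{t{\left(l{\left(-1 \right)},-6 \right)}}\right)^{2} = \left(- \frac{35}{-5} + \frac{1}{20}\right)^{2} = \left(\left(-35\right) \left(- \frac{1}{5}\right) + \frac{1}{20}\right)^{2} = \left(7 + \frac{1}{20}\right)^{2} = \left(\frac{141}{20}\right)^{2} = \frac{19881}{400}$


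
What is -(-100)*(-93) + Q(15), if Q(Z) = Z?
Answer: -9285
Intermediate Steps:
-(-100)*(-93) + Q(15) = -(-100)*(-93) + 15 = -100*93 + 15 = -9300 + 15 = -9285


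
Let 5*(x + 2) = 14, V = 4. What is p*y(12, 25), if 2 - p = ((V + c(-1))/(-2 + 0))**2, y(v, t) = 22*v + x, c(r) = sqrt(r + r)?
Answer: -1986/5 - 2648*I*sqrt(2)/5 ≈ -397.2 - 748.97*I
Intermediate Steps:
x = 4/5 (x = -2 + (1/5)*14 = -2 + 14/5 = 4/5 ≈ 0.80000)
c(r) = sqrt(2)*sqrt(r) (c(r) = sqrt(2*r) = sqrt(2)*sqrt(r))
y(v, t) = 4/5 + 22*v (y(v, t) = 22*v + 4/5 = 4/5 + 22*v)
p = 2 - (-2 - I*sqrt(2)/2)**2 (p = 2 - ((4 + sqrt(2)*sqrt(-1))/(-2 + 0))**2 = 2 - ((4 + sqrt(2)*I)/(-2))**2 = 2 - ((4 + I*sqrt(2))*(-1/2))**2 = 2 - (-2 - I*sqrt(2)/2)**2 ≈ -1.5 - 2.8284*I)
p*y(12, 25) = (2 - (4 + I*sqrt(2))**2/4)*(4/5 + 22*12) = (2 - (4 + I*sqrt(2))**2/4)*(4/5 + 264) = (2 - (4 + I*sqrt(2))**2/4)*(1324/5) = 2648/5 - 331*(4 + I*sqrt(2))**2/5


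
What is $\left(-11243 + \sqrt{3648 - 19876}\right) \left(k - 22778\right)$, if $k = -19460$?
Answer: $474881834 - 84476 i \sqrt{4057} \approx 4.7488 \cdot 10^{8} - 5.3807 \cdot 10^{6} i$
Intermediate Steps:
$\left(-11243 + \sqrt{3648 - 19876}\right) \left(k - 22778\right) = \left(-11243 + \sqrt{3648 - 19876}\right) \left(-19460 - 22778\right) = \left(-11243 + \sqrt{-16228}\right) \left(-42238\right) = \left(-11243 + 2 i \sqrt{4057}\right) \left(-42238\right) = 474881834 - 84476 i \sqrt{4057}$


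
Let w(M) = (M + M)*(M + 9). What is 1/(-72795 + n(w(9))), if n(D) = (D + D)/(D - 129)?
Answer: -65/4731459 ≈ -1.3738e-5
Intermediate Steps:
w(M) = 2*M*(9 + M) (w(M) = (2*M)*(9 + M) = 2*M*(9 + M))
n(D) = 2*D/(-129 + D) (n(D) = (2*D)/(-129 + D) = 2*D/(-129 + D))
1/(-72795 + n(w(9))) = 1/(-72795 + 2*(2*9*(9 + 9))/(-129 + 2*9*(9 + 9))) = 1/(-72795 + 2*(2*9*18)/(-129 + 2*9*18)) = 1/(-72795 + 2*324/(-129 + 324)) = 1/(-72795 + 2*324/195) = 1/(-72795 + 2*324*(1/195)) = 1/(-72795 + 216/65) = 1/(-4731459/65) = -65/4731459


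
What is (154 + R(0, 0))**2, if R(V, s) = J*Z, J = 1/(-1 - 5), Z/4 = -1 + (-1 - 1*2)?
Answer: 220900/9 ≈ 24544.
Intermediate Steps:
Z = -16 (Z = 4*(-1 + (-1 - 1*2)) = 4*(-1 + (-1 - 2)) = 4*(-1 - 3) = 4*(-4) = -16)
J = -1/6 (J = 1/(-6) = -1/6 ≈ -0.16667)
R(V, s) = 8/3 (R(V, s) = -1/6*(-16) = 8/3)
(154 + R(0, 0))**2 = (154 + 8/3)**2 = (470/3)**2 = 220900/9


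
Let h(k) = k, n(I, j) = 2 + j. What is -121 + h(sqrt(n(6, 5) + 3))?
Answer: -121 + sqrt(10) ≈ -117.84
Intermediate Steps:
-121 + h(sqrt(n(6, 5) + 3)) = -121 + sqrt((2 + 5) + 3) = -121 + sqrt(7 + 3) = -121 + sqrt(10)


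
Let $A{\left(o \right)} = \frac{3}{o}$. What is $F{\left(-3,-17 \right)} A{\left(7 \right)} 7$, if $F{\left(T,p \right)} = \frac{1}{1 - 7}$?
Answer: $- \frac{1}{2} \approx -0.5$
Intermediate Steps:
$F{\left(T,p \right)} = - \frac{1}{6}$ ($F{\left(T,p \right)} = \frac{1}{-6} = - \frac{1}{6}$)
$F{\left(-3,-17 \right)} A{\left(7 \right)} 7 = - \frac{3 \cdot \frac{1}{7}}{6} \cdot 7 = \left(- \frac{1}{6}\right) \frac{3}{7} \cdot 7 = \left(- \frac{1}{14}\right) 7 = - \frac{1}{2}$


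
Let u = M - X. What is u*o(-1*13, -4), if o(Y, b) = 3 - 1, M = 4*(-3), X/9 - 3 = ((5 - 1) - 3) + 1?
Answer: -114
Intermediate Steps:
X = 45 (X = 27 + 9*(((5 - 1) - 3) + 1) = 27 + 9*((4 - 3) + 1) = 27 + 9*(1 + 1) = 27 + 9*2 = 27 + 18 = 45)
M = -12
o(Y, b) = 2
u = -57 (u = -12 - 1*45 = -12 - 45 = -57)
u*o(-1*13, -4) = -57*2 = -114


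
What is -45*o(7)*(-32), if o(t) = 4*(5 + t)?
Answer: 69120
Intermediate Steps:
o(t) = 20 + 4*t
-45*o(7)*(-32) = -45*(20 + 4*7)*(-32) = -45*(20 + 28)*(-32) = -45*48*(-32) = -2160*(-32) = 69120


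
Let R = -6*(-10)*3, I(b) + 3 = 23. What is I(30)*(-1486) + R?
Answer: -29540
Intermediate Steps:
I(b) = 20 (I(b) = -3 + 23 = 20)
R = 180 (R = 60*3 = 180)
I(30)*(-1486) + R = 20*(-1486) + 180 = -29720 + 180 = -29540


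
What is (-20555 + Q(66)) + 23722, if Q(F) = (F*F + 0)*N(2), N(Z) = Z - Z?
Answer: 3167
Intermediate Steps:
N(Z) = 0
Q(F) = 0 (Q(F) = (F*F + 0)*0 = (F**2 + 0)*0 = F**2*0 = 0)
(-20555 + Q(66)) + 23722 = (-20555 + 0) + 23722 = -20555 + 23722 = 3167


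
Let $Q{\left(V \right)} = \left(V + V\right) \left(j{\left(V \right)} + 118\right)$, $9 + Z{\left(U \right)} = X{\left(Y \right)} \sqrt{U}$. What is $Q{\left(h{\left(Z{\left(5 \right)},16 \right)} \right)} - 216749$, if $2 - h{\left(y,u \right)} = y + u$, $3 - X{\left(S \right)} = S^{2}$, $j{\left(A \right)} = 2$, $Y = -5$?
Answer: $-217949 + 5280 \sqrt{5} \approx -2.0614 \cdot 10^{5}$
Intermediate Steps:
$X{\left(S \right)} = 3 - S^{2}$
$Z{\left(U \right)} = -9 - 22 \sqrt{U}$ ($Z{\left(U \right)} = -9 + \left(3 - \left(-5\right)^{2}\right) \sqrt{U} = -9 + \left(3 - 25\right) \sqrt{U} = -9 - 22 \sqrt{U}$)
$h{\left(y,u \right)} = 2 - u - y$ ($h{\left(y,u \right)} = 2 - \left(y + u\right) = 2 - \left(u + y\right) = 2 - u - y$)
$Q{\left(V \right)} = 240 V$ ($Q{\left(V \right)} = \left(V + V\right) \left(2 + 118\right) = 2 V 120 = 240 V$)
$Q{\left(h{\left(Z{\left(5 \right)},16 \right)} \right)} - 216749 = 240 \left(2 - 16 - \left(-9 - 22 \sqrt{5}\right)\right) - 216749 = 240 \left(2 - 16 + \left(9 + 22 \sqrt{5}\right)\right) - 216749 = 240 \left(-5 + 22 \sqrt{5}\right) - 216749 = \left(-1200 + 5280 \sqrt{5}\right) - 216749 = -217949 + 5280 \sqrt{5}$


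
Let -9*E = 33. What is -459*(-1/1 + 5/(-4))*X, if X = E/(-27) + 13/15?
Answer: 10353/10 ≈ 1035.3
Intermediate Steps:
E = -11/3 (E = -1/9*33 = -11/3 ≈ -3.6667)
X = 406/405 (X = -11/3/(-27) + 13/15 = -11/3*(-1/27) + 13*(1/15) = 11/81 + 13/15 = 406/405 ≈ 1.0025)
-459*(-1/1 + 5/(-4))*X = -459*(-1/1 + 5/(-4))*406/405 = -459*(-1*1 + 5*(-1/4))*406/405 = -459*(-1 - 5/4)*406/405 = -(-4131)*406/(4*405) = -459*(-203/90) = 10353/10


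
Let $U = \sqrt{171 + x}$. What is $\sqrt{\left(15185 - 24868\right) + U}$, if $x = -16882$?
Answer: $\sqrt{-9683 + i \sqrt{16711}} \approx 0.6568 + 98.404 i$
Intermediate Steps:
$U = i \sqrt{16711}$ ($U = \sqrt{171 - 16882} = \sqrt{-16711} = i \sqrt{16711} \approx 129.27 i$)
$\sqrt{\left(15185 - 24868\right) + U} = \sqrt{\left(15185 - 24868\right) + i \sqrt{16711}} = \sqrt{-9683 + i \sqrt{16711}}$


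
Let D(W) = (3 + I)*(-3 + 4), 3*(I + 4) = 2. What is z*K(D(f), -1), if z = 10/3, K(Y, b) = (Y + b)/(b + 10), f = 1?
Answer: -40/81 ≈ -0.49383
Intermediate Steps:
I = -10/3 (I = -4 + (⅓)*2 = -4 + ⅔ = -10/3 ≈ -3.3333)
D(W) = -⅓ (D(W) = (3 - 10/3)*(-3 + 4) = -⅓*1 = -⅓)
K(Y, b) = (Y + b)/(10 + b)
z = 10/3 (z = 10*(⅓) = 10/3 ≈ 3.3333)
z*K(D(f), -1) = 10*((-⅓ - 1)/(10 - 1))/3 = 10*(-4/3/9)/3 = 10*((⅑)*(-4/3))/3 = (10/3)*(-4/27) = -40/81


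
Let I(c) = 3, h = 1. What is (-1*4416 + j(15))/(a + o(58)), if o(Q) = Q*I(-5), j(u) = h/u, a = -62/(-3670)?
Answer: -24309713/957963 ≈ -25.376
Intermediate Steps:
a = 31/1835 (a = -62*(-1/3670) = 31/1835 ≈ 0.016894)
j(u) = 1/u
o(Q) = 3*Q (o(Q) = Q*3 = 3*Q)
(-1*4416 + j(15))/(a + o(58)) = (-1*4416 + 1/15)/(31/1835 + 3*58) = (-4416 + 1/15)/(31/1835 + 174) = -66239/(15*319321/1835) = -66239/15*1835/319321 = -24309713/957963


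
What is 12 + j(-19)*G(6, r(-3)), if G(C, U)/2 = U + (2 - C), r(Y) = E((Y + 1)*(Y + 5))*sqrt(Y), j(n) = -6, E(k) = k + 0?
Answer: 60 + 48*I*sqrt(3) ≈ 60.0 + 83.138*I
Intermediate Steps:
E(k) = k
r(Y) = sqrt(Y)*(1 + Y)*(5 + Y) (r(Y) = ((Y + 1)*(Y + 5))*sqrt(Y) = ((1 + Y)*(5 + Y))*sqrt(Y) = sqrt(Y)*(1 + Y)*(5 + Y))
G(C, U) = 4 - 2*C + 2*U (G(C, U) = 2*(U + (2 - C)) = 2*(2 + U - C) = 4 - 2*C + 2*U)
12 + j(-19)*G(6, r(-3)) = 12 - 6*(4 - 2*6 + 2*(sqrt(-3)*(5 + (-3)**2 + 6*(-3)))) = 12 - 6*(4 - 12 + 2*((I*sqrt(3))*(5 + 9 - 18))) = 12 - 6*(4 - 12 + 2*((I*sqrt(3))*(-4))) = 12 - 6*(4 - 12 + 2*(-4*I*sqrt(3))) = 12 - 6*(4 - 12 - 8*I*sqrt(3)) = 12 - 6*(-8 - 8*I*sqrt(3)) = 12 + (48 + 48*I*sqrt(3)) = 60 + 48*I*sqrt(3)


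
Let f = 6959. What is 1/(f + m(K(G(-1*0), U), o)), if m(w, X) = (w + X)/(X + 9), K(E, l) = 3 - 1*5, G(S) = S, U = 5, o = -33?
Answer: 24/167051 ≈ 0.00014367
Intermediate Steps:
K(E, l) = -2 (K(E, l) = 3 - 5 = -2)
m(w, X) = (X + w)/(9 + X)
1/(f + m(K(G(-1*0), U), o)) = 1/(6959 + (-33 - 2)/(9 - 33)) = 1/(6959 - 35/(-24)) = 1/(6959 - 1/24*(-35)) = 1/(6959 + 35/24) = 1/(167051/24) = 24/167051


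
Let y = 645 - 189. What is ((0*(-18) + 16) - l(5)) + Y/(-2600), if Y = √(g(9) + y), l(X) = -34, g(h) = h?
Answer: 50 - √465/2600 ≈ 49.992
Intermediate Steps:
y = 456
Y = √465 (Y = √(9 + 456) = √465 ≈ 21.564)
((0*(-18) + 16) - l(5)) + Y/(-2600) = ((0*(-18) + 16) - 1*(-34)) + √465/(-2600) = ((0 + 16) + 34) + √465*(-1/2600) = (16 + 34) - √465/2600 = 50 - √465/2600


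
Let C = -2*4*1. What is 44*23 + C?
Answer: 1004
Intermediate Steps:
C = -8 (C = -8*1 = -8)
44*23 + C = 44*23 - 8 = 1012 - 8 = 1004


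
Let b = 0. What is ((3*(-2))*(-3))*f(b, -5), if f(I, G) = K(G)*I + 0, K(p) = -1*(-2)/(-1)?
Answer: 0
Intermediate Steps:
K(p) = -2 (K(p) = 2*(-1) = -2)
f(I, G) = -2*I (f(I, G) = -2*I + 0 = -2*I)
((3*(-2))*(-3))*f(b, -5) = ((3*(-2))*(-3))*(-2*0) = -6*(-3)*0 = 18*0 = 0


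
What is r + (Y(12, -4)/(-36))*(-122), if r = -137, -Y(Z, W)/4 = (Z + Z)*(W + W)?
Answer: 7397/3 ≈ 2465.7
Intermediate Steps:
Y(Z, W) = -16*W*Z (Y(Z, W) = -4*(Z + Z)*(W + W) = -4*2*Z*2*W = -16*W*Z)
r + (Y(12, -4)/(-36))*(-122) = -137 + (-16*(-4)*12/(-36))*(-122) = -137 + (768*(-1/36))*(-122) = -137 - 64/3*(-122) = -137 + 7808/3 = 7397/3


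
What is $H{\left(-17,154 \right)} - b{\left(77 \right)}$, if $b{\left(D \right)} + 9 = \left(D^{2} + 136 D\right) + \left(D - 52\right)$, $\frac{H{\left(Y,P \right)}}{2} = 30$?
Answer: $-16357$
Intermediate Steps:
$H{\left(Y,P \right)} = 60$ ($H{\left(Y,P \right)} = 2 \cdot 30 = 60$)
$b{\left(D \right)} = -61 + D^{2} + 137 D$ ($b{\left(D \right)} = -9 + \left(\left(D^{2} + 136 D\right) + \left(D - 52\right)\right) = -9 + \left(\left(D^{2} + 136 D\right) + \left(-52 + D\right)\right) = -9 + \left(-52 + D^{2} + 137 D\right) = -61 + D^{2} + 137 D$)
$H{\left(-17,154 \right)} - b{\left(77 \right)} = 60 - \left(-61 + 77^{2} + 137 \cdot 77\right) = 60 - \left(-61 + 5929 + 10549\right) = 60 - 16417 = -16357$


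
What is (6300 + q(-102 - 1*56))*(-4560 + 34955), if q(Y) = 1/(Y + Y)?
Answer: 60510335605/316 ≈ 1.9149e+8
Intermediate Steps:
q(Y) = 1/(2*Y)
(6300 + q(-102 - 1*56))*(-4560 + 34955) = (6300 + 1/(2*(-102 - 1*56)))*(-4560 + 34955) = (6300 + 1/(2*(-102 - 56)))*30395 = (6300 + (½)/(-158))*30395 = (6300 + (½)*(-1/158))*30395 = (6300 - 1/316)*30395 = (1990799/316)*30395 = 60510335605/316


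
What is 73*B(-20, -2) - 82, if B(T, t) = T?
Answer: -1542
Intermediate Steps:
73*B(-20, -2) - 82 = 73*(-20) - 82 = -1460 - 82 = -1542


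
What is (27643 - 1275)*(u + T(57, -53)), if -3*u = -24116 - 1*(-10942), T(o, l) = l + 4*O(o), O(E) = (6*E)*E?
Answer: 6511393024/3 ≈ 2.1705e+9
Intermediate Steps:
O(E) = 6*E²
T(o, l) = l + 24*o² (T(o, l) = l + 4*(6*o²) = l + 24*o²)
u = 13174/3 (u = -(-24116 - 1*(-10942))/3 = -(-24116 + 10942)/3 = -⅓*(-13174) = 13174/3 ≈ 4391.3)
(27643 - 1275)*(u + T(57, -53)) = (27643 - 1275)*(13174/3 + (-53 + 24*57²)) = 26368*(13174/3 + (-53 + 24*3249)) = 26368*(13174/3 + (-53 + 77976)) = 26368*(13174/3 + 77923) = 26368*(246943/3) = 6511393024/3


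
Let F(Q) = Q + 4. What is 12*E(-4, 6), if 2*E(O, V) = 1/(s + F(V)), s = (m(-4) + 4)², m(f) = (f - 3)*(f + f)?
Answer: 3/1805 ≈ 0.0016620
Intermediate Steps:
m(f) = 2*f*(-3 + f) (m(f) = (-3 + f)*(2*f) = 2*f*(-3 + f))
s = 3600 (s = (2*(-4)*(-3 - 4) + 4)² = (2*(-4)*(-7) + 4)² = (56 + 4)² = 60² = 3600)
F(Q) = 4 + Q
E(O, V) = 1/(2*(3604 + V)) (E(O, V) = 1/(2*(3600 + (4 + V))) = 1/(2*(3604 + V)))
12*E(-4, 6) = 12*(1/(2*(3604 + 6))) = 12*((½)/3610) = 12*((½)*(1/3610)) = 12*(1/7220) = 3/1805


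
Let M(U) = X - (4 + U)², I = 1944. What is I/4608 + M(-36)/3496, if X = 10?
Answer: 3687/27968 ≈ 0.13183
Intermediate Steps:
M(U) = 10 - (4 + U)²
I/4608 + M(-36)/3496 = 1944/4608 + (10 - (4 - 36)²)/3496 = 1944*(1/4608) + (10 - 1*(-32)²)*(1/3496) = 27/64 + (10 - 1*1024)*(1/3496) = 27/64 + (10 - 1024)*(1/3496) = 27/64 - 1014*1/3496 = 27/64 - 507/1748 = 3687/27968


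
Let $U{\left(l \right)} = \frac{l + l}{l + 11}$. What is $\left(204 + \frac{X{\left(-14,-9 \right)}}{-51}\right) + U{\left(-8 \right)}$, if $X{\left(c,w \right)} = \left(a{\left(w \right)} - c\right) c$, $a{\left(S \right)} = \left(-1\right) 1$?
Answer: $\frac{3438}{17} \approx 202.24$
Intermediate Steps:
$a{\left(S \right)} = -1$
$U{\left(l \right)} = \frac{2 l}{11 + l}$
$X{\left(c,w \right)} = c \left(-1 - c\right)$ ($X{\left(c,w \right)} = \left(-1 - c\right) c = c \left(-1 - c\right)$)
$\left(204 + \frac{X{\left(-14,-9 \right)}}{-51}\right) + U{\left(-8 \right)} = \left(204 + \frac{\left(-1\right) \left(-14\right) \left(1 - 14\right)}{-51}\right) + 2 \left(-8\right) \frac{1}{11 - 8} = \left(204 + \left(-1\right) \left(-14\right) \left(-13\right) \left(- \frac{1}{51}\right)\right) + 2 \left(-8\right) \frac{1}{3} = \left(204 - - \frac{182}{51}\right) + 2 \left(-8\right) \frac{1}{3} = \left(204 + \frac{182}{51}\right) - \frac{16}{3} = \frac{10586}{51} - \frac{16}{3} = \frac{3438}{17}$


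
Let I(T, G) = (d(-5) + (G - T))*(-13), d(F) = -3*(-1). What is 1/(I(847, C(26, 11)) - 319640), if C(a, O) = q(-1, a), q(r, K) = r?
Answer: -1/308655 ≈ -3.2399e-6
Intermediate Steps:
C(a, O) = -1
d(F) = 3
I(T, G) = -39 - 13*G + 13*T (I(T, G) = (3 + (G - T))*(-13) = (3 + G - T)*(-13) = -39 - 13*G + 13*T)
1/(I(847, C(26, 11)) - 319640) = 1/((-39 - 13*(-1) + 13*847) - 319640) = 1/((-39 + 13 + 11011) - 319640) = 1/(10985 - 319640) = 1/(-308655) = -1/308655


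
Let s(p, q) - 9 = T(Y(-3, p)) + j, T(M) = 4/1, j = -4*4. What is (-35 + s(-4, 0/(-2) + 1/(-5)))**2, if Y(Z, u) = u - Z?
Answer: 1444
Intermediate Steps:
j = -16
T(M) = 4 (T(M) = 4*1 = 4)
s(p, q) = -3 (s(p, q) = 9 + (4 - 16) = 9 - 12 = -3)
(-35 + s(-4, 0/(-2) + 1/(-5)))**2 = (-35 - 3)**2 = (-38)**2 = 1444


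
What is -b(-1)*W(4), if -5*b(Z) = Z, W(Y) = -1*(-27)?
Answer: -27/5 ≈ -5.4000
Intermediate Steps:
W(Y) = 27
b(Z) = -Z/5
-b(-1)*W(4) = -(-⅕*(-1))*27 = -27/5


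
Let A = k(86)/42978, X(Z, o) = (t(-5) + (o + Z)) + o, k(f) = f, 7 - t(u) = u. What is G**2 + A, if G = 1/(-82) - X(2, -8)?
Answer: 571230373/144492036 ≈ 3.9534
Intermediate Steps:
t(u) = 7 - u
X(Z, o) = 12 + Z + 2*o (X(Z, o) = ((7 - 1*(-5)) + (o + Z)) + o = ((7 + 5) + (Z + o)) + o = (12 + (Z + o)) + o = (12 + Z + o) + o = 12 + Z + 2*o)
G = 163/82 (G = 1/(-82) - (12 + 2 + 2*(-8)) = -1/82 - (12 + 2 - 16) = -1/82 - 1*(-2) = -1/82 + 2 = 163/82 ≈ 1.9878)
A = 43/21489 (A = 86/42978 = 86*(1/42978) = 43/21489 ≈ 0.0020010)
G**2 + A = (163/82)**2 + 43/21489 = 26569/6724 + 43/21489 = 571230373/144492036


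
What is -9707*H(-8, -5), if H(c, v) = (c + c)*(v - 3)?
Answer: -1242496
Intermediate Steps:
H(c, v) = 2*c*(-3 + v) (H(c, v) = (2*c)*(-3 + v) = 2*c*(-3 + v))
-9707*H(-8, -5) = -19414*(-8)*(-3 - 5) = -19414*(-8)*(-8) = -9707*128 = -1242496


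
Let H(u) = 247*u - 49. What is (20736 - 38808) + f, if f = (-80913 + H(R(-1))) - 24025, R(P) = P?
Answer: -123306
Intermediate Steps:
H(u) = -49 + 247*u
f = -105234 (f = (-80913 + (-49 + 247*(-1))) - 24025 = (-80913 + (-49 - 247)) - 24025 = (-80913 - 296) - 24025 = -81209 - 24025 = -105234)
(20736 - 38808) + f = (20736 - 38808) - 105234 = -18072 - 105234 = -123306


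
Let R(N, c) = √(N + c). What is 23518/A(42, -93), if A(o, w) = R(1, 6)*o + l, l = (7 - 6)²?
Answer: -23518/12347 + 987756*√7/12347 ≈ 209.75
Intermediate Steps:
l = 1 (l = 1² = 1)
A(o, w) = 1 + o*√7 (A(o, w) = √(1 + 6)*o + 1 = √7*o + 1 = o*√7 + 1 = 1 + o*√7)
23518/A(42, -93) = 23518/(1 + 42*√7)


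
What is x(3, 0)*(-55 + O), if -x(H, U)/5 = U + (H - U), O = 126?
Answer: -1065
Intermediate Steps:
x(H, U) = -5*H (x(H, U) = -5*(U + (H - U)) = -5*H)
x(3, 0)*(-55 + O) = (-5*3)*(-55 + 126) = -15*71 = -1065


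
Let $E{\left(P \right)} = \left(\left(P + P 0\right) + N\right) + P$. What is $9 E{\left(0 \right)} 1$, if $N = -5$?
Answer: $-45$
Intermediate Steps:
$E{\left(P \right)} = -5 + 2 P$ ($E{\left(P \right)} = \left(\left(P + P 0\right) - 5\right) + P = \left(\left(P + 0\right) - 5\right) + P = \left(P - 5\right) + P = \left(-5 + P\right) + P = -5 + 2 P$)
$9 E{\left(0 \right)} 1 = 9 \left(-5 + 2 \cdot 0\right) 1 = 9 \left(-5 + 0\right) 1 = 9 \left(-5\right) 1 = \left(-45\right) 1 = -45$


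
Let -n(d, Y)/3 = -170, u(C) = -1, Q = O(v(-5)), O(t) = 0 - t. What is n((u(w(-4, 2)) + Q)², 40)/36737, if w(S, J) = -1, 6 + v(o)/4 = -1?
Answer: 30/2161 ≈ 0.013882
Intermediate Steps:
v(o) = -28 (v(o) = -24 + 4*(-1) = -24 - 4 = -28)
O(t) = -t
Q = 28 (Q = -1*(-28) = 28)
n(d, Y) = 510 (n(d, Y) = -3*(-170) = 510)
n((u(w(-4, 2)) + Q)², 40)/36737 = 510/36737 = 510*(1/36737) = 30/2161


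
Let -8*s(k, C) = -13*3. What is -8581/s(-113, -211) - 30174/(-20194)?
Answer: -692550463/393783 ≈ -1758.7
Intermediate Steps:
s(k, C) = 39/8 (s(k, C) = -(-13)*3/8 = -⅛*(-39) = 39/8)
-8581/s(-113, -211) - 30174/(-20194) = -8581/39/8 - 30174/(-20194) = -8581*8/39 - 30174*(-1/20194) = -68648/39 + 15087/10097 = -692550463/393783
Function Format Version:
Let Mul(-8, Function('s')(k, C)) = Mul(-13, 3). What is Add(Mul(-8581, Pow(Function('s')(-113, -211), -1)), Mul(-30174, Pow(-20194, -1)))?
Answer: Rational(-692550463, 393783) ≈ -1758.7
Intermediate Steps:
Function('s')(k, C) = Rational(39, 8) (Function('s')(k, C) = Mul(Rational(-1, 8), Mul(-13, 3)) = Mul(Rational(-1, 8), -39) = Rational(39, 8))
Add(Mul(-8581, Pow(Function('s')(-113, -211), -1)), Mul(-30174, Pow(-20194, -1))) = Add(Mul(-8581, Pow(Rational(39, 8), -1)), Mul(-30174, Pow(-20194, -1))) = Add(Mul(-8581, Rational(8, 39)), Mul(-30174, Rational(-1, 20194))) = Add(Rational(-68648, 39), Rational(15087, 10097)) = Rational(-692550463, 393783)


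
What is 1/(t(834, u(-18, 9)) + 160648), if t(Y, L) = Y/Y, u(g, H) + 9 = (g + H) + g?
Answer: 1/160649 ≈ 6.2247e-6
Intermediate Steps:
u(g, H) = -9 + H + 2*g (u(g, H) = -9 + ((g + H) + g) = -9 + ((H + g) + g) = -9 + (H + 2*g) = -9 + H + 2*g)
t(Y, L) = 1
1/(t(834, u(-18, 9)) + 160648) = 1/(1 + 160648) = 1/160649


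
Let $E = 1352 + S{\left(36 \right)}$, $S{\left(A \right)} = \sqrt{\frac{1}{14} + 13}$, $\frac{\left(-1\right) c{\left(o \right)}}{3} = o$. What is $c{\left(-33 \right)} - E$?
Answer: $-1253 - \frac{\sqrt{2562}}{14} \approx -1256.6$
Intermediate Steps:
$c{\left(o \right)} = - 3 o$
$S{\left(A \right)} = \frac{\sqrt{2562}}{14}$ ($S{\left(A \right)} = \sqrt{\frac{1}{14} + 13} = \sqrt{\frac{183}{14}} = \frac{\sqrt{2562}}{14}$)
$E = 1352 + \frac{\sqrt{2562}}{14} \approx 1355.6$
$c{\left(-33 \right)} - E = \left(-3\right) \left(-33\right) - \left(1352 + \frac{\sqrt{2562}}{14}\right) = 99 - \left(1352 + \frac{\sqrt{2562}}{14}\right) = -1253 - \frac{\sqrt{2562}}{14}$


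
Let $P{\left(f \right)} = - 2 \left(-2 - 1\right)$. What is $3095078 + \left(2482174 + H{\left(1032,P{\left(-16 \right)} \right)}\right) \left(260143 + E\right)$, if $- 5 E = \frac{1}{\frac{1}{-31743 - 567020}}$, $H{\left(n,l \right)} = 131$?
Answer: $943019842436$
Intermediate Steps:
$P{\left(f \right)} = 6$ ($P{\left(f \right)} = \left(-2\right) \left(-3\right) = 6$)
$E = \frac{598763}{5}$ ($E = - \frac{1}{5 \frac{1}{-31743 - 567020}} = - \frac{1}{5 \frac{1}{-598763}} = - \frac{1}{5 \left(- \frac{1}{598763}\right)} = \left(- \frac{1}{5}\right) \left(-598763\right) = \frac{598763}{5} \approx 1.1975 \cdot 10^{5}$)
$3095078 + \left(2482174 + H{\left(1032,P{\left(-16 \right)} \right)}\right) \left(260143 + E\right) = 3095078 + \left(2482174 + 131\right) \left(260143 + \frac{598763}{5}\right) = 3095078 + 2482305 \cdot \frac{1899478}{5} = 3095078 + 943016747358 = 943019842436$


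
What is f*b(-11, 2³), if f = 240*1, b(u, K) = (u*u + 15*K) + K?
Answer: 59760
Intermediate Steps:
b(u, K) = u² + 16*K (b(u, K) = (u² + 15*K) + K = u² + 16*K)
f = 240
f*b(-11, 2³) = 240*((-11)² + 16*2³) = 240*(121 + 16*8) = 240*(121 + 128) = 240*249 = 59760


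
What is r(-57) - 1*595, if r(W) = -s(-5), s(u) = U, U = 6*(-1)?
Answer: -589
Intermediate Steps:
U = -6
s(u) = -6
r(W) = 6 (r(W) = -1*(-6) = 6)
r(-57) - 1*595 = 6 - 1*595 = 6 - 595 = -589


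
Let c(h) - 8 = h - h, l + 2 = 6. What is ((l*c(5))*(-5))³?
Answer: -4096000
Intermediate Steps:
l = 4 (l = -2 + 6 = 4)
c(h) = 8 (c(h) = 8 + (h - h) = 8 + 0 = 8)
((l*c(5))*(-5))³ = ((4*8)*(-5))³ = (32*(-5))³ = (-160)³ = -4096000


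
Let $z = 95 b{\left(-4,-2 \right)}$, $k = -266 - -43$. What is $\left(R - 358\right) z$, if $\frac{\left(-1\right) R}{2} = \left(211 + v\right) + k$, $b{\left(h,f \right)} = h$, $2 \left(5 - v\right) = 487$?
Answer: $-54340$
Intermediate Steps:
$k = -223$ ($k = -266 + 43 = -223$)
$v = - \frac{477}{2}$ ($v = 5 - \frac{487}{2} = - \frac{477}{2} \approx -238.5$)
$z = -380$ ($z = 95 \left(-4\right) = -380$)
$R = 501$ ($R = - 2 \left(\left(211 - \frac{477}{2}\right) - 223\right) = - 2 \left(- \frac{55}{2} - 223\right) = \left(-2\right) \left(- \frac{501}{2}\right) = 501$)
$\left(R - 358\right) z = \left(501 - 358\right) \left(-380\right) = 143 \left(-380\right) = -54340$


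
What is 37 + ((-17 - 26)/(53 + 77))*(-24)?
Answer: 2921/65 ≈ 44.938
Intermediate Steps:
37 + ((-17 - 26)/(53 + 77))*(-24) = 37 - 43/130*(-24) = 37 + 516/65 = 2921/65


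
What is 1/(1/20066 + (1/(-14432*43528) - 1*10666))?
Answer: -6302691431168/67224506490749873 ≈ -9.3756e-5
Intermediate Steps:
1/(1/20066 + (1/(-14432*43528) - 1*10666)) = 1/(1/20066 + (-1/14432*1/43528 - 10666)) = 1/(1/20066 + (-1/628196096 - 10666)) = 1/(1/20066 - 6700339559937/628196096) = 1/(-67224506490749873/6302691431168) = -6302691431168/67224506490749873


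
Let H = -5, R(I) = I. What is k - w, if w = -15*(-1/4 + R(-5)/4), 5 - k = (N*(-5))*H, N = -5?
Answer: 215/2 ≈ 107.50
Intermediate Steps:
k = 130 (k = 5 - (-5*(-5))*(-5) = 5 - 25*(-5) = 5 - 1*(-125) = 5 + 125 = 130)
w = 45/2 (w = -15*(-1/4 - 5/4) = -15*(-3/2) = 45/2 ≈ 22.500)
k - w = 130 - 1*45/2 = 130 - 45/2 = 215/2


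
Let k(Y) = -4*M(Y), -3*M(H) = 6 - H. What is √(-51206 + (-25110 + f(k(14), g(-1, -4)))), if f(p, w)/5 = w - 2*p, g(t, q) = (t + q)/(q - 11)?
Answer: 37*I*√501/3 ≈ 276.06*I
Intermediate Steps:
g(t, q) = (q + t)/(-11 + q)
M(H) = -2 + H/3 (M(H) = -(6 - H)/3 = -2 + H/3)
k(Y) = 8 - 4*Y/3 (k(Y) = -4*(-2 + Y/3) = 8 - 4*Y/3)
f(p, w) = -10*p + 5*w (f(p, w) = 5*(w - 2*p) = -10*p + 5*w)
√(-51206 + (-25110 + f(k(14), g(-1, -4)))) = √(-51206 + (-25110 + (-10*(8 - 4/3*14) + 5*((-4 - 1)/(-11 - 4))))) = √(-51206 + (-25110 + (-10*(8 - 56/3) + 5*(-5/(-15))))) = √(-51206 + (-25110 + (-10*(-32/3) + 5*(-1/15*(-5))))) = √(-51206 + (-25110 + (320/3 + 5*(⅓)))) = √(-51206 + (-25110 + (320/3 + 5/3))) = √(-51206 + (-25110 + 325/3)) = √(-51206 - 75005/3) = √(-228623/3) = 37*I*√501/3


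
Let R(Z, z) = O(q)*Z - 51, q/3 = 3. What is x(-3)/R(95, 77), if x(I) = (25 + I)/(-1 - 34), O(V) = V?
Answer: -11/14070 ≈ -0.00078181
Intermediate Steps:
q = 9 (q = 3*3 = 9)
x(I) = -5/7 - I/35 (x(I) = (25 + I)/(-35) = (25 + I)*(-1/35) = -5/7 - I/35)
R(Z, z) = -51 + 9*Z (R(Z, z) = 9*Z - 51 = -51 + 9*Z)
x(-3)/R(95, 77) = (-5/7 - 1/35*(-3))/(-51 + 9*95) = (-5/7 + 3/35)/(-51 + 855) = -22/35/804 = -22/35*1/804 = -11/14070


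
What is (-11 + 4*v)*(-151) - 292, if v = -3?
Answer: 3181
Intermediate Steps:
(-11 + 4*v)*(-151) - 292 = (-11 + 4*(-3))*(-151) - 292 = (-11 - 12)*(-151) - 292 = -23*(-151) - 292 = 3473 - 292 = 3181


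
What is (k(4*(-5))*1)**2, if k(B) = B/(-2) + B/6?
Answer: 400/9 ≈ 44.444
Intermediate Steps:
k(B) = -B/3 (k(B) = B*(-1/2) + B*(1/6) = -B/2 + B/6 = -B/3)
(k(4*(-5))*1)**2 = (-4*(-5)/3*1)**2 = (-1/3*(-20)*1)**2 = ((20/3)*1)**2 = (20/3)**2 = 400/9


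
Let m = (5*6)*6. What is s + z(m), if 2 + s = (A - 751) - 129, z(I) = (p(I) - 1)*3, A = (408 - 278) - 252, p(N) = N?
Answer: -467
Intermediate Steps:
A = -122 (A = 130 - 252 = -122)
m = 180 (m = 30*6 = 180)
z(I) = -3 + 3*I (z(I) = (I - 1)*3 = (-1 + I)*3 = -3 + 3*I)
s = -1004 (s = -2 + ((-122 - 751) - 129) = -2 + (-873 - 129) = -2 - 1002 = -1004)
s + z(m) = -1004 + (-3 + 3*180) = -1004 + (-3 + 540) = -1004 + 537 = -467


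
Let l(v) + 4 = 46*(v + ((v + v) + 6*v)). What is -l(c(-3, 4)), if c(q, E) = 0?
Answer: 4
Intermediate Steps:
l(v) = -4 + 414*v (l(v) = -4 + 46*(v + ((v + v) + 6*v)) = -4 + 46*(v + (2*v + 6*v)) = -4 + 46*(v + 8*v) = -4 + 46*(9*v) = -4 + 414*v)
-l(c(-3, 4)) = -(-4 + 414*0) = -(-4 + 0) = -1*(-4) = 4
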